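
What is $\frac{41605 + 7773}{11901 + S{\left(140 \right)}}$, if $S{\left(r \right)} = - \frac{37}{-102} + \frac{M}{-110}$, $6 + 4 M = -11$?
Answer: $\frac{1108042320}{267067447} \approx 4.1489$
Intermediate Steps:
$M = - \frac{17}{4}$ ($M = - \frac{3}{2} + \frac{1}{4} \left(-11\right) = - \frac{3}{2} - \frac{11}{4} = - \frac{17}{4} \approx -4.25$)
$S{\left(r \right)} = \frac{9007}{22440}$ ($S{\left(r \right)} = - \frac{37}{-102} - \frac{17}{4 \left(-110\right)} = \left(-37\right) \left(- \frac{1}{102}\right) - - \frac{17}{440} = \frac{37}{102} + \frac{17}{440} = \frac{9007}{22440}$)
$\frac{41605 + 7773}{11901 + S{\left(140 \right)}} = \frac{41605 + 7773}{11901 + \frac{9007}{22440}} = \frac{49378}{\frac{267067447}{22440}} = 49378 \cdot \frac{22440}{267067447} = \frac{1108042320}{267067447}$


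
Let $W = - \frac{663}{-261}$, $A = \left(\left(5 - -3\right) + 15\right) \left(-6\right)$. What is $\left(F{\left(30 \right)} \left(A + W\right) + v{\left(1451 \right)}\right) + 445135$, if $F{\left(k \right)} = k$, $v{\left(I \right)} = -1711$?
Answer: $\frac{12741446}{29} \approx 4.3936 \cdot 10^{5}$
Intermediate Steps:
$A = -138$ ($A = \left(\left(5 + 3\right) + 15\right) \left(-6\right) = \left(8 + 15\right) \left(-6\right) = 23 \left(-6\right) = -138$)
$W = \frac{221}{87}$ ($W = \left(-663\right) \left(- \frac{1}{261}\right) = \frac{221}{87} \approx 2.5402$)
$\left(F{\left(30 \right)} \left(A + W\right) + v{\left(1451 \right)}\right) + 445135 = \left(30 \left(-138 + \frac{221}{87}\right) - 1711\right) + 445135 = \left(30 \left(- \frac{11785}{87}\right) - 1711\right) + 445135 = \left(- \frac{117850}{29} - 1711\right) + 445135 = - \frac{167469}{29} + 445135 = \frac{12741446}{29}$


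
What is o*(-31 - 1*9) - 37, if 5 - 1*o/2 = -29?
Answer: -2757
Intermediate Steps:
o = 68 (o = 10 - 2*(-29) = 10 + 58 = 68)
o*(-31 - 1*9) - 37 = 68*(-31 - 1*9) - 37 = 68*(-31 - 9) - 37 = 68*(-40) - 37 = -2720 - 37 = -2757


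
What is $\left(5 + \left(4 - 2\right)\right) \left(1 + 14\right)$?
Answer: $105$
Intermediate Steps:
$\left(5 + \left(4 - 2\right)\right) \left(1 + 14\right) = \left(5 + \left(4 - 2\right)\right) 15 = \left(5 + 2\right) 15 = 7 \cdot 15 = 105$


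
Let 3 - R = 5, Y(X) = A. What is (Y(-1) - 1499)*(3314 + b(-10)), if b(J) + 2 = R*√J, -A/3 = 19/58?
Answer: -144070344/29 + 86999*I*√10/29 ≈ -4.9679e+6 + 9486.7*I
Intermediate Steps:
A = -57/58 ≈ -0.98276
Y(X) = -57/58
R = -2 (R = 3 - 1*5 = 3 - 5 = -2)
b(J) = -2 - 2*√J
(Y(-1) - 1499)*(3314 + b(-10)) = (-57/58 - 1499)*(3314 + (-2 - 2*I*√10)) = -86999*(3314 + (-2 - 2*I*√10))/58 = -86999*(3312 - 2*I*√10)/58 = -144070344/29 + 86999*I*√10/29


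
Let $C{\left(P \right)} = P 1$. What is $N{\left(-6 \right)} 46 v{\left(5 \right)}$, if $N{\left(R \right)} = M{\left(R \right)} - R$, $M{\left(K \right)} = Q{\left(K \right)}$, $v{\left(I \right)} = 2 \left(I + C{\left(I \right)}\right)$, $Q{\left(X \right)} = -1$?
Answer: $4600$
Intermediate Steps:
$C{\left(P \right)} = P$
$v{\left(I \right)} = 4 I$ ($v{\left(I \right)} = 2 \left(I + I\right) = 2 \cdot 2 I = 4 I$)
$M{\left(K \right)} = -1$
$N{\left(R \right)} = -1 - R$
$N{\left(-6 \right)} 46 v{\left(5 \right)} = \left(-1 - -6\right) 46 \cdot 4 \cdot 5 = \left(-1 + 6\right) 46 \cdot 20 = 5 \cdot 46 \cdot 20 = 230 \cdot 20 = 4600$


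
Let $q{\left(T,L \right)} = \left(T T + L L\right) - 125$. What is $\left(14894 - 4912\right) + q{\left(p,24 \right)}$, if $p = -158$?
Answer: $35397$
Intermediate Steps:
$q{\left(T,L \right)} = -125 + L^{2} + T^{2}$ ($q{\left(T,L \right)} = \left(T^{2} + L^{2}\right) - 125 = \left(L^{2} + T^{2}\right) - 125 = -125 + L^{2} + T^{2}$)
$\left(14894 - 4912\right) + q{\left(p,24 \right)} = \left(14894 - 4912\right) + \left(-125 + 24^{2} + \left(-158\right)^{2}\right) = \left(14894 - 4912\right) + \left(-125 + 576 + 24964\right) = 9982 + 25415 = 35397$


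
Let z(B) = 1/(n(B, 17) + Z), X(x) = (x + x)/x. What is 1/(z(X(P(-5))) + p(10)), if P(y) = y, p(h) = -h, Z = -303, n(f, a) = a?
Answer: -286/2861 ≈ -0.099965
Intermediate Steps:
X(x) = 2 (X(x) = (2*x)/x = 2)
z(B) = -1/286 (z(B) = 1/(17 - 303) = 1/(-286) = -1/286)
1/(z(X(P(-5))) + p(10)) = 1/(-1/286 - 1*10) = 1/(-1/286 - 10) = 1/(-2861/286) = -286/2861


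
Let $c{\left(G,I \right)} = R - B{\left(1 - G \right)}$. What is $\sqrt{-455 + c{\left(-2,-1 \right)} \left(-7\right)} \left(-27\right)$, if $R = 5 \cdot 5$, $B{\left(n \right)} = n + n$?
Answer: $- 378 i \sqrt{3} \approx - 654.71 i$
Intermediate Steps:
$B{\left(n \right)} = 2 n$
$R = 25$
$c{\left(G,I \right)} = 23 + 2 G$ ($c{\left(G,I \right)} = 25 - 2 \left(1 - G\right) = 25 - \left(2 - 2 G\right) = 25 + \left(-2 + 2 G\right) = 23 + 2 G$)
$\sqrt{-455 + c{\left(-2,-1 \right)} \left(-7\right)} \left(-27\right) = \sqrt{-455 + \left(23 + 2 \left(-2\right)\right) \left(-7\right)} \left(-27\right) = \sqrt{-455 + \left(23 - 4\right) \left(-7\right)} \left(-27\right) = \sqrt{-455 + 19 \left(-7\right)} \left(-27\right) = \sqrt{-455 - 133} \left(-27\right) = \sqrt{-588} \left(-27\right) = 14 i \sqrt{3} \left(-27\right) = - 378 i \sqrt{3}$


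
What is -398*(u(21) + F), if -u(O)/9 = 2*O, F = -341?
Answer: 286162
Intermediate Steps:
u(O) = -18*O
-398*(u(21) + F) = -398*(-18*21 - 341) = -398*(-378 - 341) = -398*(-719) = 286162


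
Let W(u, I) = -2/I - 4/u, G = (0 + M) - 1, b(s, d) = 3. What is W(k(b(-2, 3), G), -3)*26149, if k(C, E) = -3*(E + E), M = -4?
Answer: 209192/15 ≈ 13946.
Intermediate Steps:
G = -5 (G = (0 - 4) - 1 = -4 - 1 = -5)
k(C, E) = -6*E
W(u, I) = -4/u - 2/I
W(k(b(-2, 3), G), -3)*26149 = (-4/((-6*(-5))) - 2/(-3))*26149 = (-4/30 - 2*(-⅓))*26149 = (-4*1/30 + ⅔)*26149 = (-2/15 + ⅔)*26149 = (8/15)*26149 = 209192/15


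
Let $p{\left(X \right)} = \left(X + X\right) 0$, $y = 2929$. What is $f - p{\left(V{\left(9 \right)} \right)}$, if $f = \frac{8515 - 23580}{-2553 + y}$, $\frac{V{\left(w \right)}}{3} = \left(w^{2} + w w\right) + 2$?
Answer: $- \frac{15065}{376} \approx -40.066$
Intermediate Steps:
$V{\left(w \right)} = 6 + 6 w^{2}$ ($V{\left(w \right)} = 3 \left(\left(w^{2} + w w\right) + 2\right) = 3 \left(\left(w^{2} + w^{2}\right) + 2\right) = 3 \left(2 w^{2} + 2\right) = 3 \left(2 + 2 w^{2}\right) = 6 + 6 w^{2}$)
$p{\left(X \right)} = 0$ ($p{\left(X \right)} = 2 X 0 = 0$)
$f = - \frac{15065}{376}$ ($f = \frac{8515 - 23580}{-2553 + 2929} = - \frac{15065}{376} \approx -40.066$)
$f - p{\left(V{\left(9 \right)} \right)} = - \frac{15065}{376} - 0 = - \frac{15065}{376} + 0 = - \frac{15065}{376}$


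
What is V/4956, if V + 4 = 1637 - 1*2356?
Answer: -241/1652 ≈ -0.14588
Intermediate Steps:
V = -723 (V = -4 + (1637 - 1*2356) = -4 + (1637 - 2356) = -4 - 719 = -723)
V/4956 = -723/4956 = -723*1/4956 = -241/1652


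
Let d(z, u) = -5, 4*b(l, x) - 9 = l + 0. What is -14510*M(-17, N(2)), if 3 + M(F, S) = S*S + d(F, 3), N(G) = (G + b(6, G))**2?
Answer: -2015388215/128 ≈ -1.5745e+7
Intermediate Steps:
b(l, x) = 9/4 + l/4 (b(l, x) = 9/4 + (l + 0)/4 = 9/4 + l/4)
N(G) = (15/4 + G)**2 (N(G) = (G + (9/4 + (1/4)*6))**2 = (G + (9/4 + 3/2))**2 = (G + 15/4)**2 = (15/4 + G)**2)
M(F, S) = -8 + S**2 (M(F, S) = -3 + (S*S - 5) = -3 + (S**2 - 5) = -3 + (-5 + S**2) = -8 + S**2)
-14510*M(-17, N(2)) = -14510*(-8 + ((15 + 4*2)**2/16)**2) = -14510*(-8 + ((15 + 8)**2/16)**2) = -14510*(-8 + ((1/16)*23**2)**2) = -14510*(-8 + ((1/16)*529)**2) = -14510*(-8 + (529/16)**2) = -14510*(-8 + 279841/256) = -14510*277793/256 = -2015388215/128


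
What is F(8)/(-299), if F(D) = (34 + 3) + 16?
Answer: -53/299 ≈ -0.17726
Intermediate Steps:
F(D) = 53 (F(D) = 37 + 16 = 53)
F(8)/(-299) = 53/(-299) = 53*(-1/299) = -53/299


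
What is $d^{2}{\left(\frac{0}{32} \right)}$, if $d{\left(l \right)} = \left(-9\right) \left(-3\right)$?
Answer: $729$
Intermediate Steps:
$d{\left(l \right)} = 27$
$d^{2}{\left(\frac{0}{32} \right)} = 27^{2} = 729$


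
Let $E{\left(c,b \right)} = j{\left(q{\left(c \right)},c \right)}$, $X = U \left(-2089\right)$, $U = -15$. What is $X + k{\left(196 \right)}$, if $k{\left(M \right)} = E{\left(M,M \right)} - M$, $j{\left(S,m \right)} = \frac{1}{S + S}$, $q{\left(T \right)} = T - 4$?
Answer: $\frac{11957377}{384} \approx 31139.0$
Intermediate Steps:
$q{\left(T \right)} = -4 + T$ ($q{\left(T \right)} = T - 4 = -4 + T$)
$j{\left(S,m \right)} = \frac{1}{2 S}$
$X = 31335$ ($X = \left(-15\right) \left(-2089\right) = 31335$)
$E{\left(c,b \right)} = \frac{1}{2 \left(-4 + c\right)}$
$k{\left(M \right)} = \frac{1}{2 \left(-4 + M\right)} - M$
$X + k{\left(196 \right)} = 31335 + \frac{\frac{1}{2} - 196 \left(-4 + 196\right)}{-4 + 196} = 31335 + \frac{\frac{1}{2} - 196 \cdot 192}{192} = 31335 + \frac{\frac{1}{2} - 37632}{192} = 31335 + \frac{1}{192} \left(- \frac{75263}{2}\right) = 31335 - \frac{75263}{384} = \frac{11957377}{384}$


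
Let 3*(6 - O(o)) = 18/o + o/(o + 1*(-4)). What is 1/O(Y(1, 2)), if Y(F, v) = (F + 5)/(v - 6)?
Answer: 11/109 ≈ 0.10092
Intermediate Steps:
Y(F, v) = (5 + F)/(-6 + v)
O(o) = 6 - 6/o - o/(3*(-4 + o)) (O(o) = 6 - (18/o + o/(o + 1*(-4)))/3 = 6 - (18/o + o/(o - 4))/3 = 6 - (18/o + o/(-4 + o))/3 = 6 + (-6/o - o/(3*(-4 + o))) = 6 - 6/o - o/(3*(-4 + o)))
1/O(Y(1, 2)) = 1/((72 - 90*(5 + 1)/(-6 + 2) + 17*((5 + 1)/(-6 + 2))²)/(3*(((5 + 1)/(-6 + 2)))*(-4 + (5 + 1)/(-6 + 2)))) = 1/((72 - 90*6/(-4) + 17*(6/(-4))²)/(3*((6/(-4)))*(-4 + 6/(-4)))) = 1/((72 - (-45)*6/2 + 17*(-¼*6)²)/(3*((-¼*6))*(-4 - ¼*6))) = 1/((72 - 90*(-3/2) + 17*(-3/2)²)/(3*(-3/2)*(-4 - 3/2))) = 1/((⅓)*(-⅔)*(72 + 135 + 17*(9/4))/(-11/2)) = 1/((⅓)*(-⅔)*(-2/11)*(72 + 135 + 153/4)) = 1/((⅓)*(-⅔)*(-2/11)*(981/4)) = 1/(109/11) = 11/109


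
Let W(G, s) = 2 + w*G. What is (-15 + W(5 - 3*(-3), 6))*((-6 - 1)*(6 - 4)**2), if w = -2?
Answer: 1148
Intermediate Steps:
W(G, s) = 2 - 2*G
(-15 + W(5 - 3*(-3), 6))*((-6 - 1)*(6 - 4)**2) = (-15 + (2 - 2*(5 - 3*(-3))))*((-6 - 1)*(6 - 4)**2) = (-15 + (2 - 2*(5 + 9)))*(-7*2**2) = (-15 + (2 - 2*14))*(-7*4) = (-15 + (2 - 28))*(-28) = (-15 - 26)*(-28) = -41*(-28) = 1148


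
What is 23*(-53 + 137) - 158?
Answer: 1774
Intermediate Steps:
23*(-53 + 137) - 158 = 23*84 - 158 = 1932 - 158 = 1774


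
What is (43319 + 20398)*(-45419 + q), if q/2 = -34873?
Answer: -7337968305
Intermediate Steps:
q = -69746 (q = 2*(-34873) = -69746)
(43319 + 20398)*(-45419 + q) = (43319 + 20398)*(-45419 - 69746) = 63717*(-115165) = -7337968305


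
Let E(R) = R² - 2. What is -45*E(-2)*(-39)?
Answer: 3510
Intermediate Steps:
E(R) = -2 + R²
-45*E(-2)*(-39) = -45*(-2 + (-2)²)*(-39) = -45*(-2 + 4)*(-39) = -45*2*(-39) = -90*(-39) = 3510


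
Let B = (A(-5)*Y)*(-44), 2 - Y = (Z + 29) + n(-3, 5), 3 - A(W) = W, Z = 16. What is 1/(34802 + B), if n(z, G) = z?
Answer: 1/48882 ≈ 2.0457e-5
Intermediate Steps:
A(W) = 3 - W
Y = -40 (Y = 2 - ((16 + 29) - 3) = 2 - (45 - 3) = 2 - 1*42 = 2 - 42 = -40)
B = 14080 (B = ((3 - 1*(-5))*(-40))*(-44) = ((3 + 5)*(-40))*(-44) = (8*(-40))*(-44) = -320*(-44) = 14080)
1/(34802 + B) = 1/(34802 + 14080) = 1/48882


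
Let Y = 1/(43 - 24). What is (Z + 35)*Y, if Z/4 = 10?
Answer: 75/19 ≈ 3.9474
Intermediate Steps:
Y = 1/19 ≈ 0.052632
Z = 40 (Z = 4*10 = 40)
(Z + 35)*Y = (40 + 35)*(1/19) = 75*(1/19) = 75/19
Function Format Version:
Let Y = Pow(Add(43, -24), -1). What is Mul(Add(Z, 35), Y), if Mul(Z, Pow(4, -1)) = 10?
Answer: Rational(75, 19) ≈ 3.9474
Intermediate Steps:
Y = Rational(1, 19) (Y = Pow(19, -1) = Rational(1, 19) ≈ 0.052632)
Z = 40 (Z = Mul(4, 10) = 40)
Mul(Add(Z, 35), Y) = Mul(Add(40, 35), Rational(1, 19)) = Mul(75, Rational(1, 19)) = Rational(75, 19)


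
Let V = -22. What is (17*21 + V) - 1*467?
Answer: -132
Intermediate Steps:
(17*21 + V) - 1*467 = (17*21 - 22) - 1*467 = (357 - 22) - 467 = 335 - 467 = -132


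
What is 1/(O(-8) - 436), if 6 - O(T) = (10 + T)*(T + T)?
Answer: -1/398 ≈ -0.0025126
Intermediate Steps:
O(T) = 6 - 2*T*(10 + T) (O(T) = 6 - (10 + T)*(T + T) = 6 - (10 + T)*2*T = 6 - 2*T*(10 + T))
1/(O(-8) - 436) = 1/((6 - 20*(-8) - 2*(-8)**2) - 436) = 1/((6 + 160 - 2*64) - 436) = 1/((6 + 160 - 128) - 436) = 1/(38 - 436) = 1/(-398) = -1/398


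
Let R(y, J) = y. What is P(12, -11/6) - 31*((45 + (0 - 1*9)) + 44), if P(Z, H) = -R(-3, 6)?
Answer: -2477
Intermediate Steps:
P(Z, H) = 3 (P(Z, H) = -1*(-3) = 3)
P(12, -11/6) - 31*((45 + (0 - 1*9)) + 44) = 3 - 31*((45 + (0 - 1*9)) + 44) = 3 - 31*((45 + (0 - 9)) + 44) = 3 - 31*((45 - 9) + 44) = 3 - 31*(36 + 44) = 3 - 31*80 = 3 - 2480 = -2477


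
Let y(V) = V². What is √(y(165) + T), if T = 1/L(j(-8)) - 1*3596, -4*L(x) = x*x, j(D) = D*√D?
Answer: 3*√672114/16 ≈ 153.72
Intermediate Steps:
j(D) = D^(3/2)
L(x) = -x²/4 (L(x) = -x*x/4 = -x²/4)
T = -460287/128 (T = 1/(-((-8)^(3/2))²/4) - 1*3596 = 1/(-(-16*I*√2)²/4) - 3596 = 1/(-¼*(-512)) - 3596 = 1/128 - 3596 = -460287/128 ≈ -3596.0)
√(y(165) + T) = √(165² - 460287/128) = √(27225 - 460287/128) = √(3024513/128) = 3*√672114/16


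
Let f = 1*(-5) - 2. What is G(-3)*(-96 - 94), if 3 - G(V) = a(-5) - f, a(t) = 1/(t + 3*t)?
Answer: 1501/2 ≈ 750.50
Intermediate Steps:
a(t) = 1/(4*t)
f = -7 (f = -5 - 2 = -7)
G(V) = -79/20 (G(V) = 3 - ((¼)/(-5) - 1*(-7)) = 3 - ((¼)*(-⅕) + 7) = 3 - (-1/20 + 7) = 3 - 1*139/20 = 3 - 139/20 = -79/20)
G(-3)*(-96 - 94) = -79*(-96 - 94)/20 = -79/20*(-190) = 1501/2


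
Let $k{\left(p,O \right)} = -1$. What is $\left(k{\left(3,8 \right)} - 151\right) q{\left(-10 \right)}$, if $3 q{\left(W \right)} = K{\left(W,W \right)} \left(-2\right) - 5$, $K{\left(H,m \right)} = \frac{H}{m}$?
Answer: $\frac{1064}{3} \approx 354.67$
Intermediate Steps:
$q{\left(W \right)} = - \frac{7}{3}$ ($q{\left(W \right)} = \frac{\frac{W}{W} \left(-2\right) - 5}{3} = \frac{1 \left(-2\right) - 5}{3} = \frac{-2 - 5}{3} = \frac{1}{3} \left(-7\right) = - \frac{7}{3}$)
$\left(k{\left(3,8 \right)} - 151\right) q{\left(-10 \right)} = \left(-1 - 151\right) \left(- \frac{7}{3}\right) = \left(-152\right) \left(- \frac{7}{3}\right) = \frac{1064}{3}$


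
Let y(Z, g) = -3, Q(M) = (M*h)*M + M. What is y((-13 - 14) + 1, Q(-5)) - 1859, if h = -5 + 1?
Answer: -1862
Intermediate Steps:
h = -4
Q(M) = M - 4*M**2 (Q(M) = (M*(-4))*M + M = (-4*M)*M + M = -4*M**2 + M = M - 4*M**2)
y((-13 - 14) + 1, Q(-5)) - 1859 = -3 - 1859 = -1862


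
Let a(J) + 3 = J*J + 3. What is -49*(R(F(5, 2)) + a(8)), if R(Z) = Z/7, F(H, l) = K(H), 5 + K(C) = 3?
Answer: -3122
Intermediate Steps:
K(C) = -2 (K(C) = -5 + 3 = -2)
F(H, l) = -2
R(Z) = Z/7 (R(Z) = Z*(⅐) = Z/7)
a(J) = J² (a(J) = -3 + (J*J + 3) = -3 + (J² + 3) = -3 + (3 + J²) = J²)
-49*(R(F(5, 2)) + a(8)) = -49*((⅐)*(-2) + 8²) = -49*(-2/7 + 64) = -49*446/7 = -3122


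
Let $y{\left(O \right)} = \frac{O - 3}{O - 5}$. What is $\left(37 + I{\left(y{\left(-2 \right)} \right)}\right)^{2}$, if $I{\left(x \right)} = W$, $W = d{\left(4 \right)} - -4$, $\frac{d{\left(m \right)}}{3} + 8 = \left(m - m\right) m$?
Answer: $289$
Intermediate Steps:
$d{\left(m \right)} = -24$ ($d{\left(m \right)} = -24 + 3 \left(m - m\right) m = -24 + 3 \cdot 0 m = -24 + 3 \cdot 0 = -24 + 0 = -24$)
$W = -20$ ($W = -24 - -4 = -24 + 4 = -20$)
$y{\left(O \right)} = \frac{-3 + O}{-5 + O}$
$I{\left(x \right)} = -20$
$\left(37 + I{\left(y{\left(-2 \right)} \right)}\right)^{2} = \left(37 - 20\right)^{2} = 17^{2} = 289$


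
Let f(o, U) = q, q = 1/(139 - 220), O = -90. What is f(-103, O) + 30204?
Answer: 2446523/81 ≈ 30204.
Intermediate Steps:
q = -1/81 (q = 1/(-81) = -1/81 ≈ -0.012346)
f(o, U) = -1/81
f(-103, O) + 30204 = -1/81 + 30204 = 2446523/81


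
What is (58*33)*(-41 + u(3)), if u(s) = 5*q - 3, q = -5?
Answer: -132066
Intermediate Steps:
u(s) = -28 (u(s) = 5*(-5) - 3 = -25 - 3 = -28)
(58*33)*(-41 + u(3)) = (58*33)*(-41 - 28) = 1914*(-69) = -132066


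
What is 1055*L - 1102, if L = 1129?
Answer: 1189993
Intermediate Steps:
1055*L - 1102 = 1055*1129 - 1102 = 1191095 - 1102 = 1189993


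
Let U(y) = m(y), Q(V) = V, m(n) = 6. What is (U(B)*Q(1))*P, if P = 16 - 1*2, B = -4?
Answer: 84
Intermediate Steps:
U(y) = 6
P = 14 (P = 16 - 2 = 14)
(U(B)*Q(1))*P = (6*1)*14 = 6*14 = 84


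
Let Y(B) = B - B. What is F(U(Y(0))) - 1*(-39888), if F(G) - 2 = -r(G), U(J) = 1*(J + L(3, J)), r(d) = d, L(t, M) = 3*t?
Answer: 39881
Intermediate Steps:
Y(B) = 0
U(J) = 9 + J (U(J) = 1*(J + 3*3) = 1*(J + 9) = 1*(9 + J) = 9 + J)
F(G) = 2 - G
F(U(Y(0))) - 1*(-39888) = (2 - (9 + 0)) - 1*(-39888) = (2 - 1*9) + 39888 = (2 - 9) + 39888 = -7 + 39888 = 39881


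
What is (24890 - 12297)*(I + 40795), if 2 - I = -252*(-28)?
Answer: 424900413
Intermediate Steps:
I = -7054 (I = 2 - (-252)*(-28) = 2 - 1*7056 = 2 - 7056 = -7054)
(24890 - 12297)*(I + 40795) = (24890 - 12297)*(-7054 + 40795) = 12593*33741 = 424900413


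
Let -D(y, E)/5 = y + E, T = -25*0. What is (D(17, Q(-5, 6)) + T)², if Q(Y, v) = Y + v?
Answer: 8100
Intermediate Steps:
T = 0
D(y, E) = -5*E - 5*y (D(y, E) = -5*(y + E) = -5*(E + y) = -5*E - 5*y)
(D(17, Q(-5, 6)) + T)² = ((-5*(-5 + 6) - 5*17) + 0)² = ((-5*1 - 85) + 0)² = ((-5 - 85) + 0)² = (-90 + 0)² = (-90)² = 8100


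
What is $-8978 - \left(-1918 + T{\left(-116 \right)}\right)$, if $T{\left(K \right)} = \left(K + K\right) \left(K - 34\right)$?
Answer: $-41860$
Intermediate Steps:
$T{\left(K \right)} = 2 K \left(-34 + K\right)$
$-8978 - \left(-1918 + T{\left(-116 \right)}\right) = -8978 - \left(-1918 + 2 \left(-116\right) \left(-34 - 116\right)\right) = -8978 - \left(-1918 + 2 \left(-116\right) \left(-150\right)\right) = -8978 - \left(-1918 + 34800\right) = -8978 - 32882 = -41860$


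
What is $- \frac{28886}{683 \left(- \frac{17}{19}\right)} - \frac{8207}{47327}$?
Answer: $\frac{25879375241}{549513797} \approx 47.095$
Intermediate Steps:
$- \frac{28886}{683 \left(- \frac{17}{19}\right)} - \frac{8207}{47327} = - \frac{28886}{- \frac{11611}{19}} - \frac{8207}{47327} = \left(-28886\right) \left(- \frac{19}{11611}\right) - \frac{8207}{47327} = \frac{548834}{11611} - \frac{8207}{47327} = \frac{25879375241}{549513797}$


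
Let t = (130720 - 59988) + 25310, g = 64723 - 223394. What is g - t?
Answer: -254713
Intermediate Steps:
g = -158671
t = 96042 (t = 70732 + 25310 = 96042)
g - t = -158671 - 1*96042 = -158671 - 96042 = -254713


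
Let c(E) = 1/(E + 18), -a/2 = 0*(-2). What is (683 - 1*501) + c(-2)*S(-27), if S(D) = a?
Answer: 182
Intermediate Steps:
a = 0 (a = -0*(-2) = -2*0 = 0)
c(E) = 1/(18 + E)
S(D) = 0
(683 - 1*501) + c(-2)*S(-27) = (683 - 1*501) + 0/(18 - 2) = (683 - 501) + 0/16 = 182 + (1/16)*0 = 182 + 0 = 182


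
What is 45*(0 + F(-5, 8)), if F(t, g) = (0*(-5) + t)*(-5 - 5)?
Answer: 2250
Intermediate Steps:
F(t, g) = -10*t (F(t, g) = (0 + t)*(-10) = t*(-10) = -10*t)
45*(0 + F(-5, 8)) = 45*(0 - 10*(-5)) = 45*(0 + 50) = 45*50 = 2250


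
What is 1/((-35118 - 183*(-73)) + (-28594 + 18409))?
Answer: -1/31944 ≈ -3.1305e-5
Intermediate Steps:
1/((-35118 - 183*(-73)) + (-28594 + 18409)) = 1/((-35118 - 1*(-13359)) - 10185) = 1/((-35118 + 13359) - 10185) = 1/(-21759 - 10185) = 1/(-31944) = -1/31944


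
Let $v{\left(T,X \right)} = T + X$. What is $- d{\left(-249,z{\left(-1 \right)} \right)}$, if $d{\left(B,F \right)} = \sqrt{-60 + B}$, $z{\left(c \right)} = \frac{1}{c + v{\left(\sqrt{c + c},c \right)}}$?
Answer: $- i \sqrt{309} \approx - 17.578 i$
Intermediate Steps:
$z{\left(c \right)} = \frac{1}{2 c + \sqrt{2} \sqrt{c}}$ ($z{\left(c \right)} = \frac{1}{c + \left(\sqrt{c + c} + c\right)} = \frac{1}{c + \left(\sqrt{2 c} + c\right)} = \frac{1}{c + \left(\sqrt{2} \sqrt{c} + c\right)} = \frac{1}{c + \left(c + \sqrt{2} \sqrt{c}\right)} = \frac{1}{2 c + \sqrt{2} \sqrt{c}}$)
$- d{\left(-249,z{\left(-1 \right)} \right)} = - \sqrt{-60 - 249} = - \sqrt{-309} = - i \sqrt{309}$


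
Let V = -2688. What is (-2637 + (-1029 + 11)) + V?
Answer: -6343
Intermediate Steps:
(-2637 + (-1029 + 11)) + V = (-2637 + (-1029 + 11)) - 2688 = (-2637 - 1018) - 2688 = -3655 - 2688 = -6343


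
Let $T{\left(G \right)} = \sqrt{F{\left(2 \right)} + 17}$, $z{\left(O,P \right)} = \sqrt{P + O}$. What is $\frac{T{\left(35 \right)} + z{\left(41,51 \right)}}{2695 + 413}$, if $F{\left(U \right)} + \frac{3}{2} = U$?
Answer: $\frac{\sqrt{23}}{1554} + \frac{\sqrt{70}}{6216} \approx 0.0044321$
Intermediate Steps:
$F{\left(U \right)} = - \frac{3}{2} + U$
$z{\left(O,P \right)} = \sqrt{O + P}$
$T{\left(G \right)} = \frac{\sqrt{70}}{2}$ ($T{\left(G \right)} = \sqrt{\left(- \frac{3}{2} + 2\right) + 17} = \sqrt{\frac{1}{2} + 17} = \sqrt{\frac{35}{2}} = \frac{\sqrt{70}}{2}$)
$\frac{T{\left(35 \right)} + z{\left(41,51 \right)}}{2695 + 413} = \frac{\frac{\sqrt{70}}{2} + \sqrt{41 + 51}}{2695 + 413} = \frac{\frac{\sqrt{70}}{2} + \sqrt{92}}{3108} = \left(\frac{\sqrt{70}}{2} + 2 \sqrt{23}\right) \frac{1}{3108} = \frac{\sqrt{23}}{1554} + \frac{\sqrt{70}}{6216}$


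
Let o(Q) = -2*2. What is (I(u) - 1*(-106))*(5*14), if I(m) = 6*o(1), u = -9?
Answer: 5740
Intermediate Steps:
o(Q) = -4
I(m) = -24 (I(m) = 6*(-4) = -24)
(I(u) - 1*(-106))*(5*14) = (-24 - 1*(-106))*(5*14) = (-24 + 106)*70 = 82*70 = 5740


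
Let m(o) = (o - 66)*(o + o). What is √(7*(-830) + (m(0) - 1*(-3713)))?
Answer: 3*I*√233 ≈ 45.793*I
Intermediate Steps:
m(o) = 2*o*(-66 + o) (m(o) = (-66 + o)*(2*o) = 2*o*(-66 + o))
√(7*(-830) + (m(0) - 1*(-3713))) = √(7*(-830) + (2*0*(-66 + 0) - 1*(-3713))) = √(-5810 + (2*0*(-66) + 3713)) = √(-5810 + (0 + 3713)) = √(-5810 + 3713) = √(-2097) = 3*I*√233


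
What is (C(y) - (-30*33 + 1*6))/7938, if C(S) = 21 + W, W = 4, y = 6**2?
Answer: 1009/7938 ≈ 0.12711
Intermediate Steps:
y = 36
C(S) = 25 (C(S) = 21 + 4 = 25)
(C(y) - (-30*33 + 1*6))/7938 = (25 - (-30*33 + 1*6))/7938 = (25 - (-990 + 6))*(1/7938) = (25 - 1*(-984))*(1/7938) = (25 + 984)*(1/7938) = 1009*(1/7938) = 1009/7938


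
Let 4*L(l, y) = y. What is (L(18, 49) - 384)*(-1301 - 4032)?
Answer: 7930171/4 ≈ 1.9825e+6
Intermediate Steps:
L(l, y) = y/4
(L(18, 49) - 384)*(-1301 - 4032) = ((1/4)*49 - 384)*(-1301 - 4032) = (49/4 - 384)*(-5333) = -1487/4*(-5333) = 7930171/4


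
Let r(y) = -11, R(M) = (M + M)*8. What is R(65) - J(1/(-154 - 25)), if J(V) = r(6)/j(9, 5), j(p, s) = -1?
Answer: 1029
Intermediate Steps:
R(M) = 16*M (R(M) = (2*M)*8 = 16*M)
J(V) = 11 (J(V) = -11/(-1) = -11*(-1) = 11)
R(65) - J(1/(-154 - 25)) = 16*65 - 1*11 = 1040 - 11 = 1029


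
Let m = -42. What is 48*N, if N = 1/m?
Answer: -8/7 ≈ -1.1429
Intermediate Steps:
N = -1/42 (N = 1/(-42) = -1/42 ≈ -0.023810)
48*N = 48*(-1/42) = -8/7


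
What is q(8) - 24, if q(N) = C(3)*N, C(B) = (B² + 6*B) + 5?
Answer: 232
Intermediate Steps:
C(B) = 5 + B² + 6*B
q(N) = 32*N (q(N) = (5 + 3² + 6*3)*N = (5 + 9 + 18)*N = 32*N)
q(8) - 24 = 32*8 - 24 = 256 - 24 = 232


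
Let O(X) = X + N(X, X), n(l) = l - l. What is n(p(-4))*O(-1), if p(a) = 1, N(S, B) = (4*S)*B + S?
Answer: 0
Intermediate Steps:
N(S, B) = S + 4*B*S (N(S, B) = 4*B*S + S = S + 4*B*S)
n(l) = 0
O(X) = X + X*(1 + 4*X)
n(p(-4))*O(-1) = 0*(2*(-1)*(1 + 2*(-1))) = 0*(2*(-1)*(1 - 2)) = 0*(2*(-1)*(-1)) = 0*2 = 0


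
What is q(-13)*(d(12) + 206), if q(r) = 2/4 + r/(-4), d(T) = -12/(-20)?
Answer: 3099/4 ≈ 774.75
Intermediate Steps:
d(T) = 3/5 (d(T) = -12*(-1/20) = 3/5)
q(r) = 1/2 - r/4 (q(r) = 2*(1/4) + r*(-1/4) = 1/2 - r/4)
q(-13)*(d(12) + 206) = (1/2 - 1/4*(-13))*(3/5 + 206) = (1/2 + 13/4)*(1033/5) = (15/4)*(1033/5) = 3099/4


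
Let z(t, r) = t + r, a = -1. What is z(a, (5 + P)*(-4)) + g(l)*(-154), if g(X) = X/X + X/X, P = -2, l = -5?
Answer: -321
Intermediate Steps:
z(t, r) = r + t
g(X) = 2 (g(X) = 1 + 1 = 2)
z(a, (5 + P)*(-4)) + g(l)*(-154) = ((5 - 2)*(-4) - 1) + 2*(-154) = (3*(-4) - 1) - 308 = (-12 - 1) - 308 = -13 - 308 = -321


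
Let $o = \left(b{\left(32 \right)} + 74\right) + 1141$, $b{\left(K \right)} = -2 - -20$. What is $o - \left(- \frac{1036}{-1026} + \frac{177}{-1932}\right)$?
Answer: $\frac{407045351}{330372} \approx 1232.1$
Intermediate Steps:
$b{\left(K \right)} = 18$ ($b{\left(K \right)} = -2 + 20 = 18$)
$o = 1233$ ($o = \left(18 + 74\right) + 1141 = 92 + 1141 = 1233$)
$o - \left(- \frac{1036}{-1026} + \frac{177}{-1932}\right) = 1233 - \left(- \frac{1036}{-1026} + \frac{177}{-1932}\right) = 1233 - \left(\left(-1036\right) \left(- \frac{1}{1026}\right) + 177 \left(- \frac{1}{1932}\right)\right) = 1233 - \left(\frac{518}{513} - \frac{59}{644}\right) = 1233 - \frac{303325}{330372} = \frac{407045351}{330372}$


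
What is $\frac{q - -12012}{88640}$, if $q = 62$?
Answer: $\frac{6037}{44320} \approx 0.13621$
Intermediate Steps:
$\frac{q - -12012}{88640} = \frac{62 - -12012}{88640} = \left(62 + 12012\right) \frac{1}{88640} = 12074 \cdot \frac{1}{88640} = \frac{6037}{44320}$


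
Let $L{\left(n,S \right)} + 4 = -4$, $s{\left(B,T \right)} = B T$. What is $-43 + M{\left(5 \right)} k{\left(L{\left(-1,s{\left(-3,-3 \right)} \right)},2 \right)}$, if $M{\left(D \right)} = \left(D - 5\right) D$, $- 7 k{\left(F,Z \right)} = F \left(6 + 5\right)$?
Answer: $-43$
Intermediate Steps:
$L{\left(n,S \right)} = -8$ ($L{\left(n,S \right)} = -4 - 4 = -8$)
$k{\left(F,Z \right)} = - \frac{11 F}{7}$ ($k{\left(F,Z \right)} = - \frac{F \left(6 + 5\right)}{7} = - \frac{F 11}{7} = - \frac{11 F}{7}$)
$M{\left(D \right)} = D \left(-5 + D\right)$ ($M{\left(D \right)} = \left(-5 + D\right) D = D \left(-5 + D\right)$)
$-43 + M{\left(5 \right)} k{\left(L{\left(-1,s{\left(-3,-3 \right)} \right)},2 \right)} = -43 + 5 \left(-5 + 5\right) \left(\left(- \frac{11}{7}\right) \left(-8\right)\right) = -43 + 5 \cdot 0 \cdot \frac{88}{7} = -43 + 0 \cdot \frac{88}{7} = -43 + 0 = -43$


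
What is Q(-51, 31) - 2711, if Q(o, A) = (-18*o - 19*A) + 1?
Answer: -2381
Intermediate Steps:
Q(o, A) = 1 - 19*A - 18*o (Q(o, A) = (-19*A - 18*o) + 1 = 1 - 19*A - 18*o)
Q(-51, 31) - 2711 = (1 - 19*31 - 18*(-51)) - 2711 = (1 - 589 + 918) - 2711 = 330 - 2711 = -2381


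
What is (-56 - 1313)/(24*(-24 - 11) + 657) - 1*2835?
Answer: -517436/183 ≈ -2827.5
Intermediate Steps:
(-56 - 1313)/(24*(-24 - 11) + 657) - 1*2835 = -1369/(24*(-35) + 657) - 2835 = -1369/(-840 + 657) - 2835 = -1369/(-183) - 2835 = -1369*(-1/183) - 2835 = 1369/183 - 2835 = -517436/183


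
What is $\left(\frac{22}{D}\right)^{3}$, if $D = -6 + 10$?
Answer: $\frac{1331}{8} \approx 166.38$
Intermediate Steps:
$D = 4$
$\left(\frac{22}{D}\right)^{3} = \left(\frac{22}{4}\right)^{3} = \left(22 \cdot \frac{1}{4}\right)^{3} = \left(\frac{11}{2}\right)^{3} = \frac{1331}{8}$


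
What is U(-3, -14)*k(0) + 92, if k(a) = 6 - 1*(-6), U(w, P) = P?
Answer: -76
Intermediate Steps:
k(a) = 12 (k(a) = 6 + 6 = 12)
U(-3, -14)*k(0) + 92 = -14*12 + 92 = -168 + 92 = -76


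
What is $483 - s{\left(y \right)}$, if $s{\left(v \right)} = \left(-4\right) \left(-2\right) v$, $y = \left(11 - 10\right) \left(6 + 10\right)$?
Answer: $355$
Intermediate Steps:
$y = 16$ ($y = 1 \cdot 16 = 16$)
$s{\left(v \right)} = 8 v$
$483 - s{\left(y \right)} = 483 - 8 \cdot 16 = 483 - 128 = 355$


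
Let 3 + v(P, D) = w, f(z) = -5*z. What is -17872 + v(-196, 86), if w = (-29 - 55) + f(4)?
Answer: -17979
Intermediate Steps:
w = -104 (w = (-29 - 55) - 5*4 = -84 - 20 = -104)
v(P, D) = -107 (v(P, D) = -3 - 104 = -107)
-17872 + v(-196, 86) = -17872 - 107 = -17979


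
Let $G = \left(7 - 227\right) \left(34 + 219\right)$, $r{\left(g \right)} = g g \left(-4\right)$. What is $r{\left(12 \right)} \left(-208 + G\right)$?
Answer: $32179968$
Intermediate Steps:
$r{\left(g \right)} = - 4 g^{2}$ ($r{\left(g \right)} = g^{2} \left(-4\right) = - 4 g^{2}$)
$G = -55660$ ($G = \left(-220\right) 253 = -55660$)
$r{\left(12 \right)} \left(-208 + G\right) = - 4 \cdot 12^{2} \left(-208 - 55660\right) = \left(-4\right) 144 \left(-55868\right) = \left(-576\right) \left(-55868\right) = 32179968$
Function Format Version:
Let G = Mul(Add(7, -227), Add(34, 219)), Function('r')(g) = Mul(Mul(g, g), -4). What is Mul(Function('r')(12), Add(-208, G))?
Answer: 32179968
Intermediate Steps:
Function('r')(g) = Mul(-4, Pow(g, 2)) (Function('r')(g) = Mul(Pow(g, 2), -4) = Mul(-4, Pow(g, 2)))
G = -55660 (G = Mul(-220, 253) = -55660)
Mul(Function('r')(12), Add(-208, G)) = Mul(Mul(-4, Pow(12, 2)), Add(-208, -55660)) = Mul(Mul(-4, 144), -55868) = Mul(-576, -55868) = 32179968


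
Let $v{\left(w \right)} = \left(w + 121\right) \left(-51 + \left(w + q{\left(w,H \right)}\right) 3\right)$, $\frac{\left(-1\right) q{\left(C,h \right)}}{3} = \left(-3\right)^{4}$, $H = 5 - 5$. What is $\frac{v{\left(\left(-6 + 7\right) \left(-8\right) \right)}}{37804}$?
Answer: $- \frac{22713}{9451} \approx -2.4032$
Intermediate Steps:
$H = 0$ ($H = 5 - 5 = 0$)
$q{\left(C,h \right)} = -243$ ($q{\left(C,h \right)} = - 3 \left(-3\right)^{4} = \left(-3\right) 81 = -243$)
$v{\left(w \right)} = \left(-780 + 3 w\right) \left(121 + w\right)$ ($v{\left(w \right)} = \left(w + 121\right) \left(-51 + \left(w - 243\right) 3\right) = \left(121 + w\right) \left(-51 + \left(-243 + w\right) 3\right) = \left(121 + w\right) \left(-51 + \left(-729 + 3 w\right)\right) = \left(121 + w\right) \left(-780 + 3 w\right) = \left(-780 + 3 w\right) \left(121 + w\right)$)
$\frac{v{\left(\left(-6 + 7\right) \left(-8\right) \right)}}{37804} = \frac{-94380 - 417 \left(-6 + 7\right) \left(-8\right) + 3 \left(\left(-6 + 7\right) \left(-8\right)\right)^{2}}{37804} = \left(-94380 - 417 \cdot 1 \left(-8\right) + 3 \left(1 \left(-8\right)\right)^{2}\right) \frac{1}{37804} = \left(-94380 - -3336 + 3 \left(-8\right)^{2}\right) \frac{1}{37804} = \left(-94380 + 3336 + 3 \cdot 64\right) \frac{1}{37804} = \left(-94380 + 3336 + 192\right) \frac{1}{37804} = \left(-90852\right) \frac{1}{37804} = - \frac{22713}{9451}$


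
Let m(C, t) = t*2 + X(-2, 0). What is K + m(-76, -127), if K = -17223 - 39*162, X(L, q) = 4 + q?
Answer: -23791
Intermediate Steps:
m(C, t) = 4 + 2*t (m(C, t) = t*2 + (4 + 0) = 2*t + 4 = 4 + 2*t)
K = -23541 (K = -17223 - 6318 = -23541)
K + m(-76, -127) = -23541 + (4 + 2*(-127)) = -23541 + (4 - 254) = -23541 - 250 = -23791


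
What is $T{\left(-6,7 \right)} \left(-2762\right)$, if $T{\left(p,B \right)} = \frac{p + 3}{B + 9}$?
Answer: $\frac{4143}{8} \approx 517.88$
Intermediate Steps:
$T{\left(p,B \right)} = \frac{3 + p}{9 + B}$
$T{\left(-6,7 \right)} \left(-2762\right) = \frac{3 - 6}{9 + 7} \left(-2762\right) = \frac{1}{16} \left(-3\right) \left(-2762\right) = \left(- \frac{3}{16}\right) \left(-2762\right) = \frac{4143}{8}$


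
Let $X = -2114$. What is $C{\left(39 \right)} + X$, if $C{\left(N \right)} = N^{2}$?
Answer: $-593$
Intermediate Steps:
$C{\left(39 \right)} + X = 39^{2} - 2114 = 1521 - 2114 = -593$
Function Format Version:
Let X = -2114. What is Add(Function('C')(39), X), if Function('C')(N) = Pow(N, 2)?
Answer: -593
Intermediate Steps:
Add(Function('C')(39), X) = Add(Pow(39, 2), -2114) = Add(1521, -2114) = -593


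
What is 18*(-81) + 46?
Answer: -1412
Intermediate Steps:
18*(-81) + 46 = -1458 + 46 = -1412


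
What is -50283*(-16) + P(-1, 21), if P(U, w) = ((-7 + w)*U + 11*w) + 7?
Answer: 804752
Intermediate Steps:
P(U, w) = 7 + 11*w + U*(-7 + w) (P(U, w) = (U*(-7 + w) + 11*w) + 7 = (11*w + U*(-7 + w)) + 7 = 7 + 11*w + U*(-7 + w))
-50283*(-16) + P(-1, 21) = -50283*(-16) + (7 - 7*(-1) + 11*21 - 1*21) = -1359*(-592) + (7 + 7 + 231 - 21) = 804528 + 224 = 804752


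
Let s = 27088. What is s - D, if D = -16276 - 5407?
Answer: 48771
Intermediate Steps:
D = -21683
s - D = 27088 - 1*(-21683) = 27088 + 21683 = 48771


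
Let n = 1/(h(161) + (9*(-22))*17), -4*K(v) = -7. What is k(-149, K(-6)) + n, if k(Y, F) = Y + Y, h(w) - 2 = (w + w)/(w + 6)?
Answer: -167317035/561466 ≈ -298.00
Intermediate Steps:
h(w) = 2 + 2*w/(6 + w) (h(w) = 2 + (w + w)/(w + 6) = 2 + (2*w)/(6 + w) = 2 + 2*w/(6 + w))
K(v) = 7/4 (K(v) = -1/4*(-7) = 7/4)
k(Y, F) = 2*Y
n = -167/561466 (n = 1/(4*(3 + 161)/(6 + 161) + (9*(-22))*17) = 1/(4*164/167 - 198*17) = 1/(4*(1/167)*164 - 3366) = 1/(656/167 - 3366) = 1/(-561466/167) = -167/561466 ≈ -0.00029744)
k(-149, K(-6)) + n = 2*(-149) - 167/561466 = -298 - 167/561466 = -167317035/561466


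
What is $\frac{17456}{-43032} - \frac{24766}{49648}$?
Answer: $- \frac{4164625}{4604424} \approx -0.90448$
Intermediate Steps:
$\frac{17456}{-43032} - \frac{24766}{49648} = 17456 \left(- \frac{1}{43032}\right) - \frac{427}{856} = - \frac{2182}{5379} - \frac{427}{856} = - \frac{4164625}{4604424}$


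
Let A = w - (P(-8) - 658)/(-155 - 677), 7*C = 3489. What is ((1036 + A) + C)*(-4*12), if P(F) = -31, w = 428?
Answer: -2636391/28 ≈ -94157.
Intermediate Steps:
C = 3489/7 (C = (⅐)*3489 = 3489/7 ≈ 498.43)
A = 27339/64 (A = 428 - (-31 - 658)/(-155 - 677) = 428 - (-689)/(-832) = 428 - (-689)*(-1)/832 = 428 - 1*53/64 = 428 - 53/64 = 27339/64 ≈ 427.17)
((1036 + A) + C)*(-4*12) = ((1036 + 27339/64) + 3489/7)*(-4*12) = (93643/64 + 3489/7)*(-48) = (878797/448)*(-48) = -2636391/28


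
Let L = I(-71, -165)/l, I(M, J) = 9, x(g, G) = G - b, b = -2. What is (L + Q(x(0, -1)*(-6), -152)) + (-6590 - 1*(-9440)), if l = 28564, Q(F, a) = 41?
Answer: 82578533/28564 ≈ 2891.0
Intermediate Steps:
x(g, G) = 2 + G (x(g, G) = G - 1*(-2) = G + 2 = 2 + G)
L = 9/28564 ≈ 0.00031508
(L + Q(x(0, -1)*(-6), -152)) + (-6590 - 1*(-9440)) = (9/28564 + 41) + (-6590 - 1*(-9440)) = 1171133/28564 + (-6590 + 9440) = 1171133/28564 + 2850 = 82578533/28564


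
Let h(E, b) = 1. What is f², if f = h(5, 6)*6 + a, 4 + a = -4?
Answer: 4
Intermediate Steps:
a = -8 (a = -4 - 4 = -8)
f = -2 (f = 1*6 - 8 = 6 - 8 = -2)
f² = (-2)² = 4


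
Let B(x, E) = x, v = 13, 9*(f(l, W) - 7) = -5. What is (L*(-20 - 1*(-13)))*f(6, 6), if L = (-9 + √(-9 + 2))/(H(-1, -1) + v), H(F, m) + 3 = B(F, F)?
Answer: 406/9 - 406*I*√7/81 ≈ 45.111 - 13.261*I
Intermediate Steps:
f(l, W) = 58/9 (f(l, W) = 7 + (⅑)*(-5) = 7 - 5/9 = 58/9)
H(F, m) = -3 + F
L = -1 + I*√7/9 (L = (-9 + √(-9 + 2))/((-3 - 1) + 13) = (-9 + √(-7))/(-4 + 13) = (-9 + I*√7)/9 = (-9 + I*√7)*(⅑) = -1 + I*√7/9 ≈ -1.0 + 0.29397*I)
(L*(-20 - 1*(-13)))*f(6, 6) = ((-1 + I*√7/9)*(-20 - 1*(-13)))*(58/9) = ((-1 + I*√7/9)*(-20 + 13))*(58/9) = ((-1 + I*√7/9)*(-7))*(58/9) = (7 - 7*I*√7/9)*(58/9) = 406/9 - 406*I*√7/81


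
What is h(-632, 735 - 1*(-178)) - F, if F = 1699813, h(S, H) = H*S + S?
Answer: -2277461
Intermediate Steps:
h(S, H) = S + H*S
h(-632, 735 - 1*(-178)) - F = -632*(1 + (735 - 1*(-178))) - 1*1699813 = -632*(1 + (735 + 178)) - 1699813 = -632*(1 + 913) - 1699813 = -632*914 - 1699813 = -577648 - 1699813 = -2277461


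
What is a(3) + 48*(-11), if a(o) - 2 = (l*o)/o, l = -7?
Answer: -533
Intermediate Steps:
a(o) = -5 (a(o) = 2 + (-7*o)/o = 2 - 7 = -5)
a(3) + 48*(-11) = -5 + 48*(-11) = -5 - 528 = -533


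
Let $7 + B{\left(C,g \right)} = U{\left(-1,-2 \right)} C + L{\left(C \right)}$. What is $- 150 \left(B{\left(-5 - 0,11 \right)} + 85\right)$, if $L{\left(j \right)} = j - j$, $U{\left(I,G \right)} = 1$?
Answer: $-10950$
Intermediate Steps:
$L{\left(j \right)} = 0$
$B{\left(C,g \right)} = -7 + C$ ($B{\left(C,g \right)} = -7 + \left(1 C + 0\right) = -7 + \left(C + 0\right) = -7 + C$)
$- 150 \left(B{\left(-5 - 0,11 \right)} + 85\right) = - 150 \left(\left(-7 - 5\right) + 85\right) = - 150 \left(-12 + 85\right) = \left(-150\right) 73 = -10950$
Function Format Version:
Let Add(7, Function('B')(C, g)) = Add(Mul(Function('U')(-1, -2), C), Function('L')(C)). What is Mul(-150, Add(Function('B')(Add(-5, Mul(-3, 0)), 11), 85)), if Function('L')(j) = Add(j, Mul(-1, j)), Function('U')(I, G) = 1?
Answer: -10950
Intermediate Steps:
Function('L')(j) = 0
Function('B')(C, g) = Add(-7, C) (Function('B')(C, g) = Add(-7, Add(Mul(1, C), 0)) = Add(-7, Add(C, 0)) = Add(-7, C))
Mul(-150, Add(Function('B')(Add(-5, Mul(-3, 0)), 11), 85)) = Mul(-150, Add(Add(-7, Add(-5, Mul(-3, 0))), 85)) = Mul(-150, Add(Add(-7, Add(-5, 0)), 85)) = Mul(-150, Add(Add(-7, -5), 85)) = Mul(-150, Add(-12, 85)) = Mul(-150, 73) = -10950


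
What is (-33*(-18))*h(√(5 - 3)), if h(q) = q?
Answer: 594*√2 ≈ 840.04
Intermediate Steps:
(-33*(-18))*h(√(5 - 3)) = (-33*(-18))*√(5 - 3) = 594*√2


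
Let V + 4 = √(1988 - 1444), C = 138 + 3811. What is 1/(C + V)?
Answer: 3945/15562481 - 4*√34/15562481 ≈ 0.00025200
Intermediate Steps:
C = 3949
V = -4 + 4*√34 (V = -4 + √(1988 - 1444) = -4 + √544 = -4 + 4*√34 ≈ 19.324)
1/(C + V) = 1/(3949 + (-4 + 4*√34)) = 1/(3945 + 4*√34)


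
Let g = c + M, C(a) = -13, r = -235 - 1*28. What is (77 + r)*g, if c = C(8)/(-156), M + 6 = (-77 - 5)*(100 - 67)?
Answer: 1008833/2 ≈ 5.0442e+5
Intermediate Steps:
M = -2712 (M = -6 + (-77 - 5)*(100 - 67) = -6 - 82*33 = -6 - 2706 = -2712)
r = -263 (r = -235 - 28 = -263)
c = 1/12 (c = -13/(-156) = -13*(-1/156) = 1/12 ≈ 0.083333)
g = -32543/12 (g = 1/12 - 2712 = -32543/12 ≈ -2711.9)
(77 + r)*g = (77 - 263)*(-32543/12) = -186*(-32543/12) = 1008833/2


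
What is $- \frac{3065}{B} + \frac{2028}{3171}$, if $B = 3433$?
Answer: $- \frac{918997}{3628681} \approx -0.25326$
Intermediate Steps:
$- \frac{3065}{B} + \frac{2028}{3171} = - \frac{3065}{3433} + \frac{2028}{3171} = \left(-3065\right) \frac{1}{3433} + 2028 \cdot \frac{1}{3171} = - \frac{3065}{3433} + \frac{676}{1057} = - \frac{918997}{3628681}$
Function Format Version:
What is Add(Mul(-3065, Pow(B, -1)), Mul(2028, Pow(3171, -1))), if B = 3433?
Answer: Rational(-918997, 3628681) ≈ -0.25326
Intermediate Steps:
Add(Mul(-3065, Pow(B, -1)), Mul(2028, Pow(3171, -1))) = Add(Mul(-3065, Pow(3433, -1)), Mul(2028, Pow(3171, -1))) = Add(Mul(-3065, Rational(1, 3433)), Mul(2028, Rational(1, 3171))) = Add(Rational(-3065, 3433), Rational(676, 1057)) = Rational(-918997, 3628681)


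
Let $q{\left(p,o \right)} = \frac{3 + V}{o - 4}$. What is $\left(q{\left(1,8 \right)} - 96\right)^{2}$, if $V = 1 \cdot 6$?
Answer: $\frac{140625}{16} \approx 8789.1$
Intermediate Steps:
$V = 6$
$q{\left(p,o \right)} = \frac{9}{-4 + o}$ ($q{\left(p,o \right)} = \frac{3 + 6}{o - 4} = \frac{9}{-4 + o}$)
$\left(q{\left(1,8 \right)} - 96\right)^{2} = \left(\frac{9}{-4 + 8} - 96\right)^{2} = \left(\frac{9}{4} - 96\right)^{2} = \left(- \frac{375}{4}\right)^{2} = \frac{140625}{16}$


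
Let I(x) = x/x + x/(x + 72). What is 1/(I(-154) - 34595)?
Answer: -41/1418277 ≈ -2.8908e-5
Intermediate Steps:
I(x) = 1 + x/(72 + x)
1/(I(-154) - 34595) = 1/(2*(36 - 154)/(72 - 154) - 34595) = 1/(2*(-118)/(-82) - 34595) = 1/(2*(-1/82)*(-118) - 34595) = 1/(118/41 - 34595) = 1/(-1418277/41) = -41/1418277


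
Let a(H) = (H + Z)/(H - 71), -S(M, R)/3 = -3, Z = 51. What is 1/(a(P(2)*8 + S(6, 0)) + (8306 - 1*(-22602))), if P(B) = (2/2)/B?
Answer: 29/896300 ≈ 3.2355e-5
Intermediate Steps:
S(M, R) = 9 (S(M, R) = -3*(-3) = 9)
P(B) = 1/B (P(B) = (2*(½))/B = 1/B)
a(H) = (51 + H)/(-71 + H) (a(H) = (H + 51)/(H - 71) = (51 + H)/(-71 + H))
1/(a(P(2)*8 + S(6, 0)) + (8306 - 1*(-22602))) = 1/((51 + (8/2 + 9))/(-71 + (8/2 + 9)) + (8306 - 1*(-22602))) = 1/((51 + ((½)*8 + 9))/(-71 + ((½)*8 + 9)) + (8306 + 22602)) = 1/((51 + (4 + 9))/(-71 + (4 + 9)) + 30908) = 1/((51 + 13)/(-71 + 13) + 30908) = 1/(64/(-58) + 30908) = 1/(-1/58*64 + 30908) = 1/(-32/29 + 30908) = 1/(896300/29) = 29/896300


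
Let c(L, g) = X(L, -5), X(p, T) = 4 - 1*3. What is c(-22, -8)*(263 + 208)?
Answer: 471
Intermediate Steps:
X(p, T) = 1 (X(p, T) = 4 - 3 = 1)
c(L, g) = 1
c(-22, -8)*(263 + 208) = 1*(263 + 208) = 1*471 = 471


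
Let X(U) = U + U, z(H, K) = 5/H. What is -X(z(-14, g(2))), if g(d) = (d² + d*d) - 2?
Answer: 5/7 ≈ 0.71429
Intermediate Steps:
g(d) = -2 + 2*d² (g(d) = (d² + d²) - 2 = 2*d² - 2 = -2 + 2*d²)
X(U) = 2*U
-X(z(-14, g(2))) = -2*5/(-14) = -2*5*(-1/14) = -2*(-5)/14 = -1*(-5/7) = 5/7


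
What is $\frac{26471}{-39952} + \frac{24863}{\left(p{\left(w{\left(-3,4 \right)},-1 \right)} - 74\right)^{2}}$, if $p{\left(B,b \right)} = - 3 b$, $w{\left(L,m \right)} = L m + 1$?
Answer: $\frac{859886265}{201398032} \approx 4.2696$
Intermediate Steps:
$w{\left(L,m \right)} = 1 + L m$
$\frac{26471}{-39952} + \frac{24863}{\left(p{\left(w{\left(-3,4 \right)},-1 \right)} - 74\right)^{2}} = \frac{26471}{-39952} + \frac{24863}{\left(\left(-3\right) \left(-1\right) - 74\right)^{2}} = 26471 \left(- \frac{1}{39952}\right) + \frac{24863}{\left(3 - 74\right)^{2}} = - \frac{26471}{39952} + \frac{24863}{\left(-71\right)^{2}} = - \frac{26471}{39952} + \frac{24863}{5041} = \frac{859886265}{201398032}$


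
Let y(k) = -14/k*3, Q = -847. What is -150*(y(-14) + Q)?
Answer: 126600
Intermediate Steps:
y(k) = -42/k
-150*(y(-14) + Q) = -150*(-42/(-14) - 847) = -150*(-42*(-1/14) - 847) = -150*(3 - 847) = -150*(-844) = 126600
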